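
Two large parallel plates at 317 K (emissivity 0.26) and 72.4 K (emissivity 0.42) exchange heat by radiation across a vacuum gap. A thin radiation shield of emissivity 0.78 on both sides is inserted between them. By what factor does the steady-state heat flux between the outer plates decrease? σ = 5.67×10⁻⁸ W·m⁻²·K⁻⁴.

Without shield: q₀ = σΔ(T⁴)/(1/ε₁+1/ε₂−1) with denominator 5.227.
With shield the two gaps are in series; the resistances add: (1/ε₁+1/ε_s−1)+(1/ε_s+1/ε₂−1) = 4.128+2.663 = 6.791.
Heat-flux ratio q₀/q = 6.791/5.227.

factor ≈ 1.30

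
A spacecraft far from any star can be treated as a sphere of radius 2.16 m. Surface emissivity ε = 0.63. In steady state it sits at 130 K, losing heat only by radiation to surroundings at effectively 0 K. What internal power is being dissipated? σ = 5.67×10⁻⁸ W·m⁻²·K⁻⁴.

Steady state: P = εσA T⁴.
A = 4πr² = 58.63 m²; T⁴ = (130)⁴ = 2.856×10⁸ K⁴.
P = 0.63 × 5.67×10⁻⁸ × 58.63 × 2.856×10⁸.

P ≈ 598 W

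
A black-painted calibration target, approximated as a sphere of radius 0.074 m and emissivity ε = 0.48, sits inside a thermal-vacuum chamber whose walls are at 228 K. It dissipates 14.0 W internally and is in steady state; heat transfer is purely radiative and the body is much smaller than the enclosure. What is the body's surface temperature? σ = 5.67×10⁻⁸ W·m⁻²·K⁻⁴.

For a small grey body in a large enclosure, net radiated power = εσA(T⁴ − T_w⁴).
Steady state: P = εσA(T⁴ − T_w⁴) with A = 4πr² = 0.06881 m².
T⁴ = P/(εσA) + T_w⁴ = 14.0/(0.48·5.67×10⁻⁸·0.06881) + (228)⁴
    = 7.475×10⁹ + 2.702×10⁹ = 1.018×10¹⁰ K⁴.

T ≈ 318 K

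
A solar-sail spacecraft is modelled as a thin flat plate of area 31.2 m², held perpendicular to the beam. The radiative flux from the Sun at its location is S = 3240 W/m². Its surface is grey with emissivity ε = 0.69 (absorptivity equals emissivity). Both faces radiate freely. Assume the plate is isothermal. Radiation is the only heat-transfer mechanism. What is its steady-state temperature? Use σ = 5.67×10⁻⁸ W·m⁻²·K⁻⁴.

T ≈ 411 K

At equilibrium, absorbed power = emitted power.
Absorbing cross-section = A = 31.20 m²; emitting surface = 2A = 62.40 m² (ratio 2).
εS·A_cross = εσ·A_surf·T⁴  ⇒  T⁴ = S/(2σ)   (ε cancels).
T⁴ = 3240/(2·5.67×10⁻⁸) = 2.857×10¹⁰ K⁴.
T = (2.857×10¹⁰)^(1/4).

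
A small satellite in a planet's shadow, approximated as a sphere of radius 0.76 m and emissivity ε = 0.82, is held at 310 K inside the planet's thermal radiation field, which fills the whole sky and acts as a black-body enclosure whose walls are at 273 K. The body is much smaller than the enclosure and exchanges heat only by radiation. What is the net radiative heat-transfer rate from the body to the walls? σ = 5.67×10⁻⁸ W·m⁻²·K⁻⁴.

For a small grey body in a large enclosure: P_net = εσA(T_body⁴ − T_wall⁴).
A = 4πr² = 7.258 m²; T_body⁴ − T_wall⁴ = 9.235×10⁹ − 5.555×10⁹ = 3.681×10⁹ K⁴.
|P_net| = 0.82·5.67×10⁻⁸·7.258·3.681×10⁹.

P_net ≈ 1240 W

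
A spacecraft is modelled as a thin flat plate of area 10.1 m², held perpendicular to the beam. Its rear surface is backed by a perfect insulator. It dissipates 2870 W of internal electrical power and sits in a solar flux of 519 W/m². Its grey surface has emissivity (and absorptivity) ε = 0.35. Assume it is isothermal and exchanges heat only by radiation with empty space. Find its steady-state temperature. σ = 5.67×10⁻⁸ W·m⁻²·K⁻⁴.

T ≈ 391 K

At steady state, absorbed solar power + internal power = radiated power.
Absorbed: α·S·A_cross = 0.35·519·10.10 = 1835 W (cross-section A).
Total input = 1835 + 2870 = 4705 W.
Radiated: εσ·A_surf·T⁴ with A_surf = A = 10.10 m².
T⁴ = 4705/(0.35·5.67×10⁻⁸·10.10) = 2.347×10¹⁰ K⁴.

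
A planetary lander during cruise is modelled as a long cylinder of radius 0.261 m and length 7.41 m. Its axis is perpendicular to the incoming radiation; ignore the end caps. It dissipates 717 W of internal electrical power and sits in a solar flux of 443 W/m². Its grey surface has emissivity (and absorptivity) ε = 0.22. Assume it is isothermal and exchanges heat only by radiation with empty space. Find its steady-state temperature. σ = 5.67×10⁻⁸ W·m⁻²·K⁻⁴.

At steady state, absorbed solar power + internal power = radiated power.
Absorbed: α·S·A_cross = 0.22·443·3.868 = 377.0 W (cross-section 2rL).
Total input = 377.0 + 717 = 1094 W.
Radiated: εσ·A_surf·T⁴ with A_surf = 2πrL = 12.15 m².
T⁴ = 1094/(0.22·5.67×10⁻⁸·12.15) = 7.217×10⁹ K⁴.

T ≈ 291 K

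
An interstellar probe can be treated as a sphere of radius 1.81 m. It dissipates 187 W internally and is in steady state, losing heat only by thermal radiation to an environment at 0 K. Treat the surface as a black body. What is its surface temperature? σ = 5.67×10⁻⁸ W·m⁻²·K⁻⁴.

Steady state: internal power = radiated power, P = εσA T⁴.
Radiating area A = 4πr² = 41.17 m².
T⁴ = P/(εσA) = 187/(1.0·5.67×10⁻⁸·41.17) = 8.011×10⁷ K⁴.
T = (8.011×10⁷)^(1/4).

T ≈ 94.6 K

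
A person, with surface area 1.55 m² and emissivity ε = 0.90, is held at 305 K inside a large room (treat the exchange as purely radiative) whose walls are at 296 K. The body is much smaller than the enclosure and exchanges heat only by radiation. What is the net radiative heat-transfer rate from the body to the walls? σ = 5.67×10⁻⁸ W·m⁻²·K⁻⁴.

P_net ≈ 77.3 W

For a small grey body in a large enclosure: P_net = εσA(T_body⁴ − T_wall⁴).
A = 1.55 m²; T_body⁴ − T_wall⁴ = 8.654×10⁹ − 7.677×10⁹ = 9.771×10⁸ K⁴.
|P_net| = 0.90·5.67×10⁻⁸·1.550·9.771×10⁸.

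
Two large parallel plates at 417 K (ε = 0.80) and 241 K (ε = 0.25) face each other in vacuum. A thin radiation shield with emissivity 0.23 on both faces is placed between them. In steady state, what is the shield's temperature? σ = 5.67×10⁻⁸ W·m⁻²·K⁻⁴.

In steady state the net flux on the hot side equals that on the cold side.
σ(T₁⁴−T_s⁴)/D₁ = σ(T_s⁴−T₂⁴)/D₂, with D₁ = 1/ε₁+1/ε_s−1 = 4.598, D₂ = 1/ε_s+1/ε₂−1 = 7.348.
Solve for T_s⁴: T_s⁴ = (D₂·T₁⁴ + D₁·T₂⁴)/(D₁+D₂) = 1.990×10¹⁰ K⁴.

T_s ≈ 376 K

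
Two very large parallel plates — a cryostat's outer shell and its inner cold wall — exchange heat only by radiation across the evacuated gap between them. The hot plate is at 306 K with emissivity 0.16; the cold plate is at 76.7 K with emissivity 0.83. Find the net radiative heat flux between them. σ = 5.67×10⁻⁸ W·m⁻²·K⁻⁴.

q ≈ 76.7 W/m²

For two infinite grey parallel plates, q = σ(T₁⁴ − T₂⁴)/(1/ε₁ + 1/ε₂ − 1).
T₁⁴ − T₂⁴ = 8.768×10⁹ − 3.461×10⁷ = 8.733×10⁹ K⁴.
1/ε₁ + 1/ε₂ − 1 = 6.250 + 1.205 − 1 = 6.455.
q = 5.67×10⁻⁸ × 8.733×10⁹ / 6.455.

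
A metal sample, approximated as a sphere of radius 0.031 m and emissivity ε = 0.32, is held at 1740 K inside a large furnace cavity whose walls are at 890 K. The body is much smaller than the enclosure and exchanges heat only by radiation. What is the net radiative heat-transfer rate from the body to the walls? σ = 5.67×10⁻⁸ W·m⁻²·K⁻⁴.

P_net ≈ 1870 W

For a small grey body in a large enclosure: P_net = εσA(T_body⁴ − T_wall⁴).
A = 4πr² = 0.01208 m²; T_body⁴ − T_wall⁴ = 9.166×10¹² − 6.274×10¹¹ = 8.539×10¹² K⁴.
|P_net| = 0.32·5.67×10⁻⁸·0.01208·8.539×10¹².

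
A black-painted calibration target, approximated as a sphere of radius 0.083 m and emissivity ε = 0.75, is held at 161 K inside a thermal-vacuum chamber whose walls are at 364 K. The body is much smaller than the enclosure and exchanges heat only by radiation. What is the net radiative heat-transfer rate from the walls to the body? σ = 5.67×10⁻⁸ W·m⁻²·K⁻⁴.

For a small grey body in a large enclosure: P_net = εσA(T_body⁴ − T_wall⁴).
A = 4πr² = 0.08657 m²; T_body⁴ − T_wall⁴ = 6.719×10⁸ − 1.756×10¹⁰ = -1.688×10¹⁰ K⁴.
|P_net| = 0.75·5.67×10⁻⁸·0.08657·1.688×10¹⁰.

P_net ≈ 62.2 W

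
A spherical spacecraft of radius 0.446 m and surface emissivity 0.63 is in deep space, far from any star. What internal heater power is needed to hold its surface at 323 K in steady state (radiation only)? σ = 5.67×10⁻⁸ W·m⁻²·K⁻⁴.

P ≈ 972 W

P = εσ·4πr²·T⁴.
4πr² = 2.500 m²; T⁴ = 1.088×10¹⁰ K⁴.
P = 0.63·5.67×10⁻⁸·2.500·1.088×10¹⁰.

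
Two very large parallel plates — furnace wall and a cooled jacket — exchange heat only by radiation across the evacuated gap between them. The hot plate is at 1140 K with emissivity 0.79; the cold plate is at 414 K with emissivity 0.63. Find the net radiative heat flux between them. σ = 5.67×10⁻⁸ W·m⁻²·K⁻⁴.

q ≈ 50800 W/m²

For two infinite grey parallel plates, q = σ(T₁⁴ − T₂⁴)/(1/ε₁ + 1/ε₂ − 1).
T₁⁴ − T₂⁴ = 1.689×10¹² − 2.938×10¹⁰ = 1.660×10¹² K⁴.
1/ε₁ + 1/ε₂ − 1 = 1.266 + 1.587 − 1 = 1.853.
q = 5.67×10⁻⁸ × 1.660×10¹² / 1.853.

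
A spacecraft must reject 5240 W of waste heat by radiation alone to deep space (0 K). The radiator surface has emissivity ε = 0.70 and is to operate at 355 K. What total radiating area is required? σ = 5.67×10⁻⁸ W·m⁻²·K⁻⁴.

P = εσA T⁴ ⇒ A = P/(εσT⁴).
T⁴ = 1.588×10¹⁰ K⁴.
A = 5240/(0.70 × 5.67×10⁻⁸ × 1.588×10¹⁰).

A ≈ 8.31 m²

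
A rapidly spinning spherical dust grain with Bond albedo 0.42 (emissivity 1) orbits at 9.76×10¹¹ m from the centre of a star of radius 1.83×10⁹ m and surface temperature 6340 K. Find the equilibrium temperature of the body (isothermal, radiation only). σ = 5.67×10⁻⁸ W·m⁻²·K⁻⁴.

T ≈ 169 K

The star's surface emits σT_*⁴; at distance d the flux is S = σT_*⁴(R_*/d)².
S = 5.67×10⁻⁸·(6340)⁴·(1.83×10⁹/9.76×10¹¹)² = 322.1 W/m².
For an isothermal sphere T⁴ = (1−a)S/(4σ) = 8.236×10⁸ K⁴.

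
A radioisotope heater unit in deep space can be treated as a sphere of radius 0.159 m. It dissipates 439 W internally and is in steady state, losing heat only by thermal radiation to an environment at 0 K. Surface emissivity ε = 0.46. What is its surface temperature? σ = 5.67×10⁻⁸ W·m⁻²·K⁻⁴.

T ≈ 480 K

Steady state: internal power = radiated power, P = εσA T⁴.
Radiating area A = 4πr² = 0.3177 m².
T⁴ = P/(εσA) = 439/(0.46·5.67×10⁻⁸·0.3177) = 5.298×10¹⁰ K⁴.
T = (5.298×10¹⁰)^(1/4).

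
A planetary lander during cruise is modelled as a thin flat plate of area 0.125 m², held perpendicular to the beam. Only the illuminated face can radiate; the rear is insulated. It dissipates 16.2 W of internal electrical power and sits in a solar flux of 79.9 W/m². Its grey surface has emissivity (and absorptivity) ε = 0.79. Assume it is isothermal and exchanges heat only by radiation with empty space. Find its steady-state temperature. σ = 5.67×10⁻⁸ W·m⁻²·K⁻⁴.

T ≈ 256 K

At steady state, absorbed solar power + internal power = radiated power.
Absorbed: α·S·A_cross = 0.79·79.9·0.1250 = 7.890 W (cross-section A).
Total input = 7.890 + 16.2 = 24.09 W.
Radiated: εσ·A_surf·T⁴ with A_surf = A = 0.1250 m².
T⁴ = 24.09/(0.79·5.67×10⁻⁸·0.1250) = 4.302×10⁹ K⁴.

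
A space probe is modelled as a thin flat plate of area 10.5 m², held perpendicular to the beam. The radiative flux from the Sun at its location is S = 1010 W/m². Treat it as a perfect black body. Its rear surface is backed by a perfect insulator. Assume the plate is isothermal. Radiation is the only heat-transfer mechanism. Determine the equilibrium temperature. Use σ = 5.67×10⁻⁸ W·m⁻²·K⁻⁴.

At equilibrium, absorbed power = emitted power.
Absorbing cross-section = A = 10.50 m²; emitting surface = A = 10.50 m² (ratio 1).
S·A_cross = εσ·A_surf·T⁴  ⇒  T⁴ = S/(1σ).
T⁴ = 1.00·1010/(1·5.67×10⁻⁸) = 1.781×10¹⁰ K⁴.
T = (1.781×10¹⁰)^(1/4).

T ≈ 365 K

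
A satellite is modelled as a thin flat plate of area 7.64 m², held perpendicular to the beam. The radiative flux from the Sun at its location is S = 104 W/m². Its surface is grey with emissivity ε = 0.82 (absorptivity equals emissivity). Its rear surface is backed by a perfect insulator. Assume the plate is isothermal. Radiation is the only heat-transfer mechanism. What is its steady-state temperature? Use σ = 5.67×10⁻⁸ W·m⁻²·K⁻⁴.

At equilibrium, absorbed power = emitted power.
Absorbing cross-section = A = 7.640 m²; emitting surface = A = 7.640 m² (ratio 1).
εS·A_cross = εσ·A_surf·T⁴  ⇒  T⁴ = S/(1σ)   (ε cancels).
T⁴ = 104/(1·5.67×10⁻⁸) = 1.834×10⁹ K⁴.
T = (1.834×10⁹)^(1/4).

T ≈ 207 K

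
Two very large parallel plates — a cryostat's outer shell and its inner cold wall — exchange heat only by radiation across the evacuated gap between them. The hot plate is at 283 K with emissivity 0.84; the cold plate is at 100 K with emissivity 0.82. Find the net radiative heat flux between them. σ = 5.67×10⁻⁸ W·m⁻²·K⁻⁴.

For two infinite grey parallel plates, q = σ(T₁⁴ − T₂⁴)/(1/ε₁ + 1/ε₂ − 1).
T₁⁴ − T₂⁴ = 6.414×10⁹ − 1.000×10⁸ = 6.314×10⁹ K⁴.
1/ε₁ + 1/ε₂ − 1 = 1.190 + 1.220 − 1 = 1.410.
q = 5.67×10⁻⁸ × 6.314×10⁹ / 1.410.

q ≈ 254 W/m²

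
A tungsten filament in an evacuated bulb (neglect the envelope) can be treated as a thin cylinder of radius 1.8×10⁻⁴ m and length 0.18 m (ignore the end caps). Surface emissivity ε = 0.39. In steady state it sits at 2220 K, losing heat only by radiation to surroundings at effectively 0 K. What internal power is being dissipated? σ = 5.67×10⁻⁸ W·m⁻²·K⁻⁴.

Steady state: P = εσA T⁴.
A = 2πrL = 2.036×10⁻⁴ m²; T⁴ = (2220)⁴ = 2.429×10¹³ K⁴.
P = 0.39 × 5.67×10⁻⁸ × 2.036×10⁻⁴ × 2.429×10¹³.

P ≈ 109 W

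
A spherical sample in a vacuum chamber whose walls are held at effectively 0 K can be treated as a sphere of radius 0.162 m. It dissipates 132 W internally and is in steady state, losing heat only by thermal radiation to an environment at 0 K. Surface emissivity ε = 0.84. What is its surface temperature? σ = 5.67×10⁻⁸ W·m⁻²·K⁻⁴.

T ≈ 303 K

Steady state: internal power = radiated power, P = εσA T⁴.
Radiating area A = 4πr² = 0.3298 m².
T⁴ = P/(εσA) = 132/(0.84·5.67×10⁻⁸·0.3298) = 8.404×10⁹ K⁴.
T = (8.404×10⁹)^(1/4).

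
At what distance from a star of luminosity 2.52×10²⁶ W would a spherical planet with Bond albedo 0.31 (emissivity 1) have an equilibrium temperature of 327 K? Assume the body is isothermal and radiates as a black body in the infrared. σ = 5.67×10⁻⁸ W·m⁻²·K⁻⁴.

d ≈ 7.30×10¹⁰ m

For an isothermal black-emitting sphere, (1−a)S·πr² = σ·4πr²·T⁴ ⇒ S = 4σT⁴/(1−a).
S = 4·5.67×10⁻⁸·(327)⁴/0.690 = 3758 W/m².
Flux falls as S = L/(4πd²), so d = √(L/(4πS)) = √(2.52×10²⁶/(4π·3758)).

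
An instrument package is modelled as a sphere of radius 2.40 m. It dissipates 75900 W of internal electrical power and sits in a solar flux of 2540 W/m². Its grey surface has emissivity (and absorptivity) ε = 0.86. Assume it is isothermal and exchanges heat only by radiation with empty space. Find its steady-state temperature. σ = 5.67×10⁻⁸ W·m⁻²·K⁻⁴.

At steady state, absorbed solar power + internal power = radiated power.
Absorbed: α·S·A_cross = 0.86·2540·18.10 = 39530 W (cross-section πr²).
Total input = 39530 + 75900 = 1.154×10⁵ W.
Radiated: εσ·A_surf·T⁴ with A_surf = 4πr² = 72.38 m².
T⁴ = 1.154×10⁵/(0.86·5.67×10⁻⁸·72.38) = 3.270×10¹⁰ K⁴.

T ≈ 425 K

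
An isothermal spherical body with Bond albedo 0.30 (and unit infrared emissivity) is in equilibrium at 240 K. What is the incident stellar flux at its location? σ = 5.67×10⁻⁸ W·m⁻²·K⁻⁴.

(1−a)S·πr² = σ·4πr²·T⁴ ⇒ S = 4σT⁴/(1−a).
S = 4·5.67×10⁻⁸·3.318×10⁹/0.700.

S ≈ 1070 W/m²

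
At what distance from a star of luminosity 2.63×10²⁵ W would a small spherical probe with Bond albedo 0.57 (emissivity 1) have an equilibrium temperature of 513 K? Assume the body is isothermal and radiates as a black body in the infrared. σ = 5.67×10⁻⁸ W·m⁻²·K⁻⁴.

For an isothermal black-emitting sphere, (1−a)S·πr² = σ·4πr²·T⁴ ⇒ S = 4σT⁴/(1−a).
S = 4·5.67×10⁻⁸·(513)⁴/0.430 = 36530 W/m².
Flux falls as S = L/(4πd²), so d = √(L/(4πS)) = √(2.63×10²⁵/(4π·36530)).

d ≈ 7.57×10⁹ m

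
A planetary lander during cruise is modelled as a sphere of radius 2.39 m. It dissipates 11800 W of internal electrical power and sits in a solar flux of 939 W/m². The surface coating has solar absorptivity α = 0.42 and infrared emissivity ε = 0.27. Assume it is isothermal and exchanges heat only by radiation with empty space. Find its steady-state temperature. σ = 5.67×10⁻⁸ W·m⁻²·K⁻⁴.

T ≈ 362 K

At steady state, absorbed solar power + internal power = radiated power.
Absorbed: α·S·A_cross = 0.42·939·17.95 = 7077 W (cross-section πr²).
Total input = 7077 + 11800 = 18880 W.
Radiated: εσ·A_surf·T⁴ with A_surf = 4πr² = 71.78 m².
T⁴ = 18880/(0.27·5.67×10⁻⁸·71.78) = 1.718×10¹⁰ K⁴.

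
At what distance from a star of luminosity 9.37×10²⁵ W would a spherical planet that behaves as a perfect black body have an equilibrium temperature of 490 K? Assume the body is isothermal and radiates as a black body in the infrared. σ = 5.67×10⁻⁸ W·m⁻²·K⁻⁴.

For an isothermal black-emitting sphere, (1−a)S·πr² = σ·4πr²·T⁴ ⇒ S = 4σT⁴/(1−a).
S = 4·5.67×10⁻⁸·(490)⁴/1.00 = 13070 W/m².
Flux falls as S = L/(4πd²), so d = √(L/(4πS)) = √(9.37×10²⁵/(4π·13070)).

d ≈ 2.39×10¹⁰ m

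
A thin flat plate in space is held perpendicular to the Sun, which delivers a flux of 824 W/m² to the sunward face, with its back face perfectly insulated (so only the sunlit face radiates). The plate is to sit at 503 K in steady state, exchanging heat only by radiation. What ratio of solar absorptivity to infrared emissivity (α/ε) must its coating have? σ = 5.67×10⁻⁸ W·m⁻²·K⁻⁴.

Balance: αS·A = εσ·1A·T⁴ ⇒ α/ε = σT⁴/S.
α/ε = 5.67×10⁻⁸·(503)⁴/824 = 5.67×10⁻⁸·6.401×10¹⁰/824.

α/ε ≈ 4.40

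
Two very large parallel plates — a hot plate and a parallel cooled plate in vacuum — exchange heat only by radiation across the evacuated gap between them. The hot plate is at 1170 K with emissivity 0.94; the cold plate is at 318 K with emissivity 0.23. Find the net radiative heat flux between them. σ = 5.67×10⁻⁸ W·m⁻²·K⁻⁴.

q ≈ 24000 W/m²

For two infinite grey parallel plates, q = σ(T₁⁴ − T₂⁴)/(1/ε₁ + 1/ε₂ − 1).
T₁⁴ − T₂⁴ = 1.874×10¹² − 1.023×10¹⁰ = 1.864×10¹² K⁴.
1/ε₁ + 1/ε₂ − 1 = 1.064 + 4.348 − 1 = 4.412.
q = 5.67×10⁻⁸ × 1.864×10¹² / 4.412.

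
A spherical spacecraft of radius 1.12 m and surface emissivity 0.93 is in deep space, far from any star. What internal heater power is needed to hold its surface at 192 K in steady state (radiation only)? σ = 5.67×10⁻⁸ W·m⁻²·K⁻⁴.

P = εσ·4πr²·T⁴.
4πr² = 15.76 m²; T⁴ = 1.359×10⁹ K⁴.
P = 0.93·5.67×10⁻⁸·15.76·1.359×10⁹.

P ≈ 1130 W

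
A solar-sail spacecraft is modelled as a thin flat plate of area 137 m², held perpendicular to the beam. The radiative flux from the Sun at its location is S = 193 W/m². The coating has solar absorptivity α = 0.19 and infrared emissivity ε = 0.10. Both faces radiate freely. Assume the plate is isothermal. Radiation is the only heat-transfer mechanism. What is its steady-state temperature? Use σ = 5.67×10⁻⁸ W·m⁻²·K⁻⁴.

T ≈ 238 K

At equilibrium, absorbed power = emitted power.
Absorbing cross-section = A = 137.0 m²; emitting surface = 2A = 274.0 m² (ratio 2).
αS·A_cross = εσ·A_surf·T⁴  ⇒  T⁴ = αS/(ε·2σ).
T⁴ = 0.190·193/(0.10·2·5.67×10⁻⁸) = 3.234×10⁹ K⁴.
T = (3.234×10⁹)^(1/4).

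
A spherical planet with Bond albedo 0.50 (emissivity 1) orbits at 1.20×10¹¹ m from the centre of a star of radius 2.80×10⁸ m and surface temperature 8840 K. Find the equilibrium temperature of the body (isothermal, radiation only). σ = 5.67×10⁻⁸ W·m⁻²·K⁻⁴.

T ≈ 254 K

The star's surface emits σT_*⁴; at distance d the flux is S = σT_*⁴(R_*/d)².
S = 5.67×10⁻⁸·(8840)⁴·(2.80×10⁸/1.20×10¹¹)² = 1885 W/m².
For an isothermal sphere T⁴ = (1−a)S/(4σ) = 4.156×10⁹ K⁴.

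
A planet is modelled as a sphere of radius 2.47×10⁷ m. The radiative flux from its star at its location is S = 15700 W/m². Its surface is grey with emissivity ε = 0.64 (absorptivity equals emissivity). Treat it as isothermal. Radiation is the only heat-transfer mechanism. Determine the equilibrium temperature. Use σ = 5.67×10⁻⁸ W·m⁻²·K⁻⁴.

T ≈ 513 K

At equilibrium, absorbed power = emitted power.
Absorbing cross-section = πr² = 1.917×10¹⁵ m²; emitting surface = 4πr² = 7.667×10¹⁵ m² (ratio 4).
εS·A_cross = εσ·A_surf·T⁴  ⇒  T⁴ = S/(4σ)   (ε cancels).
T⁴ = 15700/(4·5.67×10⁻⁸) = 6.922×10¹⁰ K⁴.
T = (6.922×10¹⁰)^(1/4).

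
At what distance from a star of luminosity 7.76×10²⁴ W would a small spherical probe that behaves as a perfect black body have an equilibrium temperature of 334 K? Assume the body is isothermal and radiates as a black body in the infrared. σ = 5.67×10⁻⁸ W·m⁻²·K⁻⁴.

For an isothermal black-emitting sphere, (1−a)S·πr² = σ·4πr²·T⁴ ⇒ S = 4σT⁴/(1−a).
S = 4·5.67×10⁻⁸·(334)⁴/1.00 = 2822 W/m².
Flux falls as S = L/(4πd²), so d = √(L/(4πS)) = √(7.76×10²⁴/(4π·2822)).

d ≈ 1.48×10¹⁰ m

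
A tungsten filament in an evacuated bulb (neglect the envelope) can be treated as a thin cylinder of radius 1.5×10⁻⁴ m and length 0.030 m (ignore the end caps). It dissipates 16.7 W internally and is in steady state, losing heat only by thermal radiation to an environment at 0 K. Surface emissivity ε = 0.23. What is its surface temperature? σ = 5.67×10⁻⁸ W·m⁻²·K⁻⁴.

T ≈ 2590 K

Steady state: internal power = radiated power, P = εσA T⁴.
Radiating area A = 2πrL = 2.827×10⁻⁵ m².
T⁴ = P/(εσA) = 16.7/(0.23·5.67×10⁻⁸·2.827×10⁻⁵) = 4.529×10¹³ K⁴.
T = (4.529×10¹³)^(1/4).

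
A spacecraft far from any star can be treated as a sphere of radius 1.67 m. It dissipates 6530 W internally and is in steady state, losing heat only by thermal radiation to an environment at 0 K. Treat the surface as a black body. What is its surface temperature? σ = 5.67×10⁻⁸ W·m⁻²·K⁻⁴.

Steady state: internal power = radiated power, P = εσA T⁴.
Radiating area A = 4πr² = 35.05 m².
T⁴ = P/(εσA) = 6530/(1.0·5.67×10⁻⁸·35.05) = 3.286×10⁹ K⁴.
T = (3.286×10⁹)^(1/4).

T ≈ 239 K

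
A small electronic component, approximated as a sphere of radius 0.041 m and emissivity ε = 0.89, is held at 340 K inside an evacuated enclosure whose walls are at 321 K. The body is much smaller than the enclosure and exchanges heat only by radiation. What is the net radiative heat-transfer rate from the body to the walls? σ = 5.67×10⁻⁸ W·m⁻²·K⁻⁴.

P_net ≈ 2.93 W

For a small grey body in a large enclosure: P_net = εσA(T_body⁴ − T_wall⁴).
A = 4πr² = 0.02112 m²; T_body⁴ − T_wall⁴ = 1.336×10¹⁰ − 1.062×10¹⁰ = 2.746×10⁹ K⁴.
|P_net| = 0.89·5.67×10⁻⁸·0.02112·2.746×10⁹.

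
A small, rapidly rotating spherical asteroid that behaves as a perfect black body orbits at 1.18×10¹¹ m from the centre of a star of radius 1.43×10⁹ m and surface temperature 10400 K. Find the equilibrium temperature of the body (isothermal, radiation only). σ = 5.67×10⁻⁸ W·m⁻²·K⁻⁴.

The star's surface emits σT_*⁴; at distance d the flux is S = σT_*⁴(R_*/d)².
S = 5.67×10⁻⁸·(10400)⁴·(1.43×10⁹/1.18×10¹¹)² = 97410 W/m².
For an isothermal sphere T⁴ = (1−a)S/(4σ) = 4.295×10¹¹ K⁴.

T ≈ 810 K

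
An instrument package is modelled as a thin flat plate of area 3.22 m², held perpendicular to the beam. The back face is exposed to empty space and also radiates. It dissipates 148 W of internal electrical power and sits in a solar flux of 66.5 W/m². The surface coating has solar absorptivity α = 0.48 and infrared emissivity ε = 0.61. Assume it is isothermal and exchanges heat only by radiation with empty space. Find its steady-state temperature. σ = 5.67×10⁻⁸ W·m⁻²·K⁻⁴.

T ≈ 183 K

At steady state, absorbed solar power + internal power = radiated power.
Absorbed: α·S·A_cross = 0.48·66.5·3.220 = 102.8 W (cross-section A).
Total input = 102.8 + 148 = 250.8 W.
Radiated: εσ·A_surf·T⁴ with A_surf = 2A = 6.440 m².
T⁴ = 250.8/(0.61·5.67×10⁻⁸·6.440) = 1.126×10⁹ K⁴.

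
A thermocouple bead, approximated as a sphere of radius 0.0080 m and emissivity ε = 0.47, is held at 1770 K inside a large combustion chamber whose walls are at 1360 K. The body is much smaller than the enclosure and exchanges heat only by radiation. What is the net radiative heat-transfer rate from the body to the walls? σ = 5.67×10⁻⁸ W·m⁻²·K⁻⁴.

P_net ≈ 137 W

For a small grey body in a large enclosure: P_net = εσA(T_body⁴ − T_wall⁴).
A = 4πr² = 8.042×10⁻⁴ m²; T_body⁴ − T_wall⁴ = 9.815×10¹² − 3.421×10¹² = 6.394×10¹² K⁴.
|P_net| = 0.47·5.67×10⁻⁸·8.042×10⁻⁴·6.394×10¹².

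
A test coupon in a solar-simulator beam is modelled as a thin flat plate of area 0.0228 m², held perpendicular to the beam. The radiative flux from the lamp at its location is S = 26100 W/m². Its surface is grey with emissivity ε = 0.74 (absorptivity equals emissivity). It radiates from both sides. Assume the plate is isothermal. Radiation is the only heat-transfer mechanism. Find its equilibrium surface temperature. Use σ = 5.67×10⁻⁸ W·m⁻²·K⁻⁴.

T ≈ 693 K

At equilibrium, absorbed power = emitted power.
Absorbing cross-section = A = 0.02280 m²; emitting surface = 2A = 0.04560 m² (ratio 2).
εS·A_cross = εσ·A_surf·T⁴  ⇒  T⁴ = S/(2σ)   (ε cancels).
T⁴ = 26100/(2·5.67×10⁻⁸) = 2.302×10¹¹ K⁴.
T = (2.302×10¹¹)^(1/4).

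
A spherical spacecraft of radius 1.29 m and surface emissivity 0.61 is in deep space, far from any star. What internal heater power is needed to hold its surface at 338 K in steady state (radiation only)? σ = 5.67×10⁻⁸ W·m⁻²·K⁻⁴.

P ≈ 9440 W

P = εσ·4πr²·T⁴.
4πr² = 20.91 m²; T⁴ = 1.305×10¹⁰ K⁴.
P = 0.61·5.67×10⁻⁸·20.91·1.305×10¹⁰.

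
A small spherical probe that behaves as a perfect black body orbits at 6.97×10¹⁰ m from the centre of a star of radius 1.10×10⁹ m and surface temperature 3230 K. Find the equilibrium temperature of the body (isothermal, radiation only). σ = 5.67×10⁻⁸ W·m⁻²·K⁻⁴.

T ≈ 287 K

The star's surface emits σT_*⁴; at distance d the flux is S = σT_*⁴(R_*/d)².
S = 5.67×10⁻⁸·(3230)⁴·(1.10×10⁹/6.97×10¹⁰)² = 1537 W/m².
For an isothermal sphere T⁴ = (1−a)S/(4σ) = 6.778×10⁹ K⁴.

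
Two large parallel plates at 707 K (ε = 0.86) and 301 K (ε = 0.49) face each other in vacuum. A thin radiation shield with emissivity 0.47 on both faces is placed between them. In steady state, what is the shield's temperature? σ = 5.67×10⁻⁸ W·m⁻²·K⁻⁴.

T_s ≈ 621 K

In steady state the net flux on the hot side equals that on the cold side.
σ(T₁⁴−T_s⁴)/D₁ = σ(T_s⁴−T₂⁴)/D₂, with D₁ = 1/ε₁+1/ε_s−1 = 2.290, D₂ = 1/ε_s+1/ε₂−1 = 3.168.
Solve for T_s⁴: T_s⁴ = (D₂·T₁⁴ + D₁·T₂⁴)/(D₁+D₂) = 1.485×10¹¹ K⁴.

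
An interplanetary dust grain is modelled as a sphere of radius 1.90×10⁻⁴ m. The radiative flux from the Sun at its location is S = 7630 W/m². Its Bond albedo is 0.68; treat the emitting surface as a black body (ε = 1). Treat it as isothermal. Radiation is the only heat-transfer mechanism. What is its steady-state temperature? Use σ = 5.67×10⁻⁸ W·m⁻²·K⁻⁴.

T ≈ 322 K

At equilibrium, absorbed power = emitted power.
Absorbing cross-section = πr² = 1.134×10⁻⁷ m²; emitting surface = 4πr² = 4.536×10⁻⁷ m² (ratio 4).
(1−a)S·A_cross = εσ·A_surf·T⁴  ⇒  T⁴ = (1−a)S/(4σ).
T⁴ = 0.320·7630/(4·5.67×10⁻⁸) = 1.077×10¹⁰ K⁴.
T = (1.077×10¹⁰)^(1/4).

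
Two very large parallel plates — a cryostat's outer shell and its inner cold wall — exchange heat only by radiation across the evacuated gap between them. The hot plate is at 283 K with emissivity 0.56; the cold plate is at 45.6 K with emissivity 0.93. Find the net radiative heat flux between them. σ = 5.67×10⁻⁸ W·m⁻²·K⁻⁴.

For two infinite grey parallel plates, q = σ(T₁⁴ − T₂⁴)/(1/ε₁ + 1/ε₂ − 1).
T₁⁴ − T₂⁴ = 6.414×10⁹ − 4.324×10⁶ = 6.410×10⁹ K⁴.
1/ε₁ + 1/ε₂ − 1 = 1.786 + 1.075 − 1 = 1.861.
q = 5.67×10⁻⁸ × 6.410×10⁹ / 1.861.

q ≈ 195 W/m²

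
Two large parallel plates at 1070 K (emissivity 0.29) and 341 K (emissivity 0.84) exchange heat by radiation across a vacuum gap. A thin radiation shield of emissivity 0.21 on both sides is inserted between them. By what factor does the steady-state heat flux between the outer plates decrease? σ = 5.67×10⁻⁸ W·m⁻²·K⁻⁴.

factor ≈ 3.34

Without shield: q₀ = σΔ(T⁴)/(1/ε₁+1/ε₂−1) with denominator 3.639.
With shield the two gaps are in series; the resistances add: (1/ε₁+1/ε_s−1)+(1/ε_s+1/ε₂−1) = 7.210+4.952 = 12.16.
Heat-flux ratio q₀/q = 12.16/3.639.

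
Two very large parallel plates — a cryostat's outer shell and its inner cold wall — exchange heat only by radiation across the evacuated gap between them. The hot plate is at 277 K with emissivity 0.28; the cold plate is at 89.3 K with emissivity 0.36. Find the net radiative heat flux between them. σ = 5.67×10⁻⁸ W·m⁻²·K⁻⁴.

For two infinite grey parallel plates, q = σ(T₁⁴ − T₂⁴)/(1/ε₁ + 1/ε₂ − 1).
T₁⁴ − T₂⁴ = 5.887×10⁹ − 6.359×10⁷ = 5.824×10⁹ K⁴.
1/ε₁ + 1/ε₂ − 1 = 3.571 + 2.778 − 1 = 5.349.
q = 5.67×10⁻⁸ × 5.824×10⁹ / 5.349.

q ≈ 61.7 W/m²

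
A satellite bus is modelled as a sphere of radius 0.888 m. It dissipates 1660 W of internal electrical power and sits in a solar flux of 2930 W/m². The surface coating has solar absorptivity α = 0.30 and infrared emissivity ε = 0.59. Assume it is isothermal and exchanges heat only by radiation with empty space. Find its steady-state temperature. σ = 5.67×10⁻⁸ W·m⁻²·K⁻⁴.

T ≈ 328 K

At steady state, absorbed solar power + internal power = radiated power.
Absorbed: α·S·A_cross = 0.30·2930·2.477 = 2178 W (cross-section πr²).
Total input = 2178 + 1660 = 3838 W.
Radiated: εσ·A_surf·T⁴ with A_surf = 4πr² = 9.909 m².
T⁴ = 3838/(0.59·5.67×10⁻⁸·9.909) = 1.158×10¹⁰ K⁴.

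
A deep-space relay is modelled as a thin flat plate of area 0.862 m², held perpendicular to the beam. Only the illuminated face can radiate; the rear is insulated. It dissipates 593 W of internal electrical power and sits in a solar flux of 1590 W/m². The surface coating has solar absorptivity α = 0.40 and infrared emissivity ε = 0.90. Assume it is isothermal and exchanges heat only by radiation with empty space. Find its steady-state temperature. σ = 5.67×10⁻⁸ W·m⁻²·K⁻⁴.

T ≈ 401 K

At steady state, absorbed solar power + internal power = radiated power.
Absorbed: α·S·A_cross = 0.40·1590·0.8620 = 548.2 W (cross-section A).
Total input = 548.2 + 593 = 1141 W.
Radiated: εσ·A_surf·T⁴ with A_surf = A = 0.8620 m².
T⁴ = 1141/(0.90·5.67×10⁻⁸·0.8620) = 2.594×10¹⁰ K⁴.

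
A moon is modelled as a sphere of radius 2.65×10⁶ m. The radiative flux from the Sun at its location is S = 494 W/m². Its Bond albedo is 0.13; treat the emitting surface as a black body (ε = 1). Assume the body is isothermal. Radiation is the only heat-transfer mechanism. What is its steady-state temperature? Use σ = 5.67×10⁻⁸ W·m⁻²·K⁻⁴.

T ≈ 209 K

At equilibrium, absorbed power = emitted power.
Absorbing cross-section = πr² = 2.206×10¹³ m²; emitting surface = 4πr² = 8.825×10¹³ m² (ratio 4).
(1−a)S·A_cross = εσ·A_surf·T⁴  ⇒  T⁴ = (1−a)S/(4σ).
T⁴ = 0.870·494/(4·5.67×10⁻⁸) = 1.895×10⁹ K⁴.
T = (1.895×10⁹)^(1/4).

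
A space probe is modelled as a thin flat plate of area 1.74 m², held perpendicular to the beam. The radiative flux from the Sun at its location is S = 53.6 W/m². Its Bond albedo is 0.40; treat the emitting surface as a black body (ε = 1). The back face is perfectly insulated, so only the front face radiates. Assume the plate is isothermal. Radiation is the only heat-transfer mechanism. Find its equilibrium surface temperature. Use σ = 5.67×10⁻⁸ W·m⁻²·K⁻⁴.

At equilibrium, absorbed power = emitted power.
Absorbing cross-section = A = 1.740 m²; emitting surface = A = 1.740 m² (ratio 1).
(1−a)S·A_cross = εσ·A_surf·T⁴  ⇒  T⁴ = (1−a)S/(1σ).
T⁴ = 0.600·53.6/(1·5.67×10⁻⁸) = 5.672×10⁸ K⁴.
T = (5.672×10⁸)^(1/4).

T ≈ 154 K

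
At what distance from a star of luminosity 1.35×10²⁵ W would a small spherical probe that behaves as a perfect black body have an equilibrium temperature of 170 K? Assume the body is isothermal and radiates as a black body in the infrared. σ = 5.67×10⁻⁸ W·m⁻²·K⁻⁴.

d ≈ 7.53×10¹⁰ m

For an isothermal black-emitting sphere, (1−a)S·πr² = σ·4πr²·T⁴ ⇒ S = 4σT⁴/(1−a).
S = 4·5.67×10⁻⁸·(170)⁴/1.00 = 189.4 W/m².
Flux falls as S = L/(4πd²), so d = √(L/(4πS)) = √(1.35×10²⁵/(4π·189.4)).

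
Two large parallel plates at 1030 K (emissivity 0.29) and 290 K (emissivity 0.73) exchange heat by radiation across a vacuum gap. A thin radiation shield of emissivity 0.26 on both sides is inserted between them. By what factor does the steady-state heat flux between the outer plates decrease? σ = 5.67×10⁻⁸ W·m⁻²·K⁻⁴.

Without shield: q₀ = σΔ(T⁴)/(1/ε₁+1/ε₂−1) with denominator 3.818.
With shield the two gaps are in series; the resistances add: (1/ε₁+1/ε_s−1)+(1/ε_s+1/ε₂−1) = 6.294+4.216 = 10.51.
Heat-flux ratio q₀/q = 10.51/3.818.

factor ≈ 2.75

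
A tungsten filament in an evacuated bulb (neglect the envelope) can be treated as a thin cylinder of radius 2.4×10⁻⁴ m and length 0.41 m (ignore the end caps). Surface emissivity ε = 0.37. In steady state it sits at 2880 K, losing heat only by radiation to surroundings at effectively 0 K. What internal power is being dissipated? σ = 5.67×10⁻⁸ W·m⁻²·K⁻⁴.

P ≈ 892 W

Steady state: P = εσA T⁴.
A = 2πrL = 6.183×10⁻⁴ m²; T⁴ = (2880)⁴ = 6.880×10¹³ K⁴.
P = 0.37 × 5.67×10⁻⁸ × 6.183×10⁻⁴ × 6.880×10¹³.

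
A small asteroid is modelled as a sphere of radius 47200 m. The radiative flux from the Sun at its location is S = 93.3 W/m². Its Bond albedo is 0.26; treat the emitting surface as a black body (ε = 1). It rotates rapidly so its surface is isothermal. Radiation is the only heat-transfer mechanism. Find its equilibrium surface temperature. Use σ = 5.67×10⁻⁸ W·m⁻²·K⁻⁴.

T ≈ 132 K

At equilibrium, absorbed power = emitted power.
Absorbing cross-section = πr² = 6.999×10⁹ m²; emitting surface = 4πr² = 2.800×10¹⁰ m² (ratio 4).
(1−a)S·A_cross = εσ·A_surf·T⁴  ⇒  T⁴ = (1−a)S/(4σ).
T⁴ = 0.740·93.3/(4·5.67×10⁻⁸) = 3.044×10⁸ K⁴.
T = (3.044×10⁸)^(1/4).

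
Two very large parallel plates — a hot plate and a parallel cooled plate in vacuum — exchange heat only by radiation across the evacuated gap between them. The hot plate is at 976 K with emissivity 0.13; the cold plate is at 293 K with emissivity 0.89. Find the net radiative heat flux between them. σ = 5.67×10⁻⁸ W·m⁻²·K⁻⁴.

For two infinite grey parallel plates, q = σ(T₁⁴ − T₂⁴)/(1/ε₁ + 1/ε₂ − 1).
T₁⁴ − T₂⁴ = 9.074×10¹¹ − 7.370×10⁹ = 9.000×10¹¹ K⁴.
1/ε₁ + 1/ε₂ − 1 = 7.692 + 1.124 − 1 = 7.816.
q = 5.67×10⁻⁸ × 9.000×10¹¹ / 7.816.

q ≈ 6530 W/m²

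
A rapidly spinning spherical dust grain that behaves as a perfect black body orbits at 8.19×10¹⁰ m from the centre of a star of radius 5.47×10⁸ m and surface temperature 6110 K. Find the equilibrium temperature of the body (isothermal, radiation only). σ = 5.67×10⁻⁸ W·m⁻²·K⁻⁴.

The star's surface emits σT_*⁴; at distance d the flux is S = σT_*⁴(R_*/d)².
S = 5.67×10⁻⁸·(6110)⁴·(5.47×10⁸/8.19×10¹⁰)² = 3525 W/m².
For an isothermal sphere T⁴ = (1−a)S/(4σ) = 1.554×10¹⁰ K⁴.

T ≈ 353 K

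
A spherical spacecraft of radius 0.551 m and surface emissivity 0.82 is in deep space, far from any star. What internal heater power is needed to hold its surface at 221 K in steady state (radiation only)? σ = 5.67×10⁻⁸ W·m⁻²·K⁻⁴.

P = εσ·4πr²·T⁴.
4πr² = 3.815 m²; T⁴ = 2.385×10⁹ K⁴.
P = 0.82·5.67×10⁻⁸·3.815·2.385×10⁹.

P ≈ 423 W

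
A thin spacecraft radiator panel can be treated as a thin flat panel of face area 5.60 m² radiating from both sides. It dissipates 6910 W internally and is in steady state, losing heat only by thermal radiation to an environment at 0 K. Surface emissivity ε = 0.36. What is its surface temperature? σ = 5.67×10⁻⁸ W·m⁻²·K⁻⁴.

Steady state: internal power = radiated power, P = εσA T⁴.
Radiating area A = 2·5.60 = 11.20 m².
T⁴ = P/(εσA) = 6910/(0.36·5.67×10⁻⁸·11.20) = 3.023×10¹⁰ K⁴.
T = (3.023×10¹⁰)^(1/4).

T ≈ 417 K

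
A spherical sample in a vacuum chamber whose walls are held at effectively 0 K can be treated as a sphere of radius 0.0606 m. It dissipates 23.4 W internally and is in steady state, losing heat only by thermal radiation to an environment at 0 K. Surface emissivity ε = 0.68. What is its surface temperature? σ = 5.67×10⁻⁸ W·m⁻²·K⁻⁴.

Steady state: internal power = radiated power, P = εσA T⁴.
Radiating area A = 4πr² = 0.04615 m².
T⁴ = P/(εσA) = 23.4/(0.68·5.67×10⁻⁸·0.04615) = 1.315×10¹⁰ K⁴.
T = (1.315×10¹⁰)^(1/4).

T ≈ 339 K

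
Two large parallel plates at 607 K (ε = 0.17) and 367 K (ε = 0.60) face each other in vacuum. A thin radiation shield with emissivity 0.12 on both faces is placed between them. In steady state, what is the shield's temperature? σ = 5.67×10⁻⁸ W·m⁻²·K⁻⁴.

In steady state the net flux on the hot side equals that on the cold side.
σ(T₁⁴−T_s⁴)/D₁ = σ(T_s⁴−T₂⁴)/D₂, with D₁ = 1/ε₁+1/ε_s−1 = 13.22, D₂ = 1/ε_s+1/ε₂−1 = 9.000.
Solve for T_s⁴: T_s⁴ = (D₂·T₁⁴ + D₁·T₂⁴)/(D₁+D₂) = 6.579×10¹⁰ K⁴.

T_s ≈ 506 K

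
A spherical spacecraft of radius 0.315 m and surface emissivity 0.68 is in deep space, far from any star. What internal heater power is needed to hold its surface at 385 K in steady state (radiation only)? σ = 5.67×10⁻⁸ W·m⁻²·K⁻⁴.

P ≈ 1060 W

P = εσ·4πr²·T⁴.
4πr² = 1.247 m²; T⁴ = 2.197×10¹⁰ K⁴.
P = 0.68·5.67×10⁻⁸·1.247·2.197×10¹⁰.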